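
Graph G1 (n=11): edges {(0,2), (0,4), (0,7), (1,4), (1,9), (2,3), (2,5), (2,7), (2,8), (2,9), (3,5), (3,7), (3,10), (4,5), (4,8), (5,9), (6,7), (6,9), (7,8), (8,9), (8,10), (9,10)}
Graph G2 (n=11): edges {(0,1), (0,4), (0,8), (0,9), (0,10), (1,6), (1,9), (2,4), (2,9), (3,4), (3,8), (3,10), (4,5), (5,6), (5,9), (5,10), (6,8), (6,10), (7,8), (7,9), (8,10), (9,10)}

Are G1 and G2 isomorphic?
Yes, isomorphic

The graphs are isomorphic.
One valid mapping φ: V(G1) → V(G2): 0→3, 1→2, 2→10, 3→6, 4→4, 5→5, 6→7, 7→8, 8→0, 9→9, 10→1

Verify φ preserves adjacency — for each edge of G1, its image is an edge of G2:
  (0,2) → (φ(0),φ(2)) = (3,10) ∈ E(G2) ✓
  (0,4) → (φ(0),φ(4)) = (3,4) ∈ E(G2) ✓
  (0,7) → (φ(0),φ(7)) = (3,8) ∈ E(G2) ✓
  (1,4) → (φ(1),φ(4)) = (2,4) ∈ E(G2) ✓
  (1,9) → (φ(1),φ(9)) = (2,9) ∈ E(G2) ✓
  (2,3) → (φ(2),φ(3)) = (6,10) ∈ E(G2) ✓
  (2,5) → (φ(2),φ(5)) = (5,10) ∈ E(G2) ✓
  (2,7) → (φ(2),φ(7)) = (8,10) ∈ E(G2) ✓
  (2,8) → (φ(2),φ(8)) = (0,10) ∈ E(G2) ✓
  (2,9) → (φ(2),φ(9)) = (9,10) ∈ E(G2) ✓
  (3,5) → (φ(3),φ(5)) = (5,6) ∈ E(G2) ✓
  (3,7) → (φ(3),φ(7)) = (6,8) ∈ E(G2) ✓
  (3,10) → (φ(3),φ(10)) = (1,6) ∈ E(G2) ✓
  (4,5) → (φ(4),φ(5)) = (4,5) ∈ E(G2) ✓
  (4,8) → (φ(4),φ(8)) = (0,4) ∈ E(G2) ✓
  (5,9) → (φ(5),φ(9)) = (5,9) ∈ E(G2) ✓
  (6,7) → (φ(6),φ(7)) = (7,8) ∈ E(G2) ✓
  (6,9) → (φ(6),φ(9)) = (7,9) ∈ E(G2) ✓
  (7,8) → (φ(7),φ(8)) = (0,8) ∈ E(G2) ✓
  (8,9) → (φ(8),φ(9)) = (0,9) ∈ E(G2) ✓
  (8,10) → (φ(8),φ(10)) = (0,1) ∈ E(G2) ✓
  (9,10) → (φ(9),φ(10)) = (1,9) ∈ E(G2) ✓
All 22 edges of G1 map to edges of G2, and |E(G1)| = |E(G2)| = 22, so φ is a bijection on edges as well as vertices. Hence G1 ≅ G2.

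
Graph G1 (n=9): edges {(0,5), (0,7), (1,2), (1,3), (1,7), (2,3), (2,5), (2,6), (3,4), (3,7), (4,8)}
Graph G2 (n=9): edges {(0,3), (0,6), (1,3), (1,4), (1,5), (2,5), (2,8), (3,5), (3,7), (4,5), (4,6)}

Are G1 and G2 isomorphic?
Yes, isomorphic

The graphs are isomorphic.
One valid mapping φ: V(G1) → V(G2): 0→6, 1→1, 2→3, 3→5, 4→2, 5→0, 6→7, 7→4, 8→8

Verify φ preserves adjacency — for each edge of G1, its image is an edge of G2:
  (0,5) → (φ(0),φ(5)) = (0,6) ∈ E(G2) ✓
  (0,7) → (φ(0),φ(7)) = (4,6) ∈ E(G2) ✓
  (1,2) → (φ(1),φ(2)) = (1,3) ∈ E(G2) ✓
  (1,3) → (φ(1),φ(3)) = (1,5) ∈ E(G2) ✓
  (1,7) → (φ(1),φ(7)) = (1,4) ∈ E(G2) ✓
  (2,3) → (φ(2),φ(3)) = (3,5) ∈ E(G2) ✓
  (2,5) → (φ(2),φ(5)) = (0,3) ∈ E(G2) ✓
  (2,6) → (φ(2),φ(6)) = (3,7) ∈ E(G2) ✓
  (3,4) → (φ(3),φ(4)) = (2,5) ∈ E(G2) ✓
  (3,7) → (φ(3),φ(7)) = (4,5) ∈ E(G2) ✓
  (4,8) → (φ(4),φ(8)) = (2,8) ∈ E(G2) ✓
All 11 edges of G1 map to edges of G2, and |E(G1)| = |E(G2)| = 11, so φ is a bijection on edges as well as vertices. Hence G1 ≅ G2.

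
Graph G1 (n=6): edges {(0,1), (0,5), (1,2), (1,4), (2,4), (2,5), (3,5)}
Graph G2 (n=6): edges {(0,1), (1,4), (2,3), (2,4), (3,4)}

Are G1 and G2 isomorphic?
No, not isomorphic

The graphs are NOT isomorphic.

Connected components of G1: 1 component(s) with vertex sets [[0, 1, 2, 3, 4, 5]], sizes [6].
Connected components of G2: 2 component(s) with vertex sets [[5], [0, 1, 2, 3, 4]], sizes [1, 5].
The number of connected components (and the multiset of component sizes) is an isomorphism invariant — an isomorphism maps each component of G1 bijectively onto a component of G2. Since G1 has 1 component(s) and G2 has 2, they cannot be isomorphic.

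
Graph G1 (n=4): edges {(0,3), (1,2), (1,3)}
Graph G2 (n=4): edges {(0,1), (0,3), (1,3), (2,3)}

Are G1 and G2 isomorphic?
No, not isomorphic

The graphs are NOT isomorphic.

Counting triangles (3-cliques): G1 has 0, G2 has 1.
Triangle count is an isomorphism invariant, so differing triangle counts rule out isomorphism.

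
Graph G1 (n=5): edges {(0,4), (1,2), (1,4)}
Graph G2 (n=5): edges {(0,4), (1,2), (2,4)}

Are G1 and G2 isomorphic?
Yes, isomorphic

The graphs are isomorphic.
One valid mapping φ: V(G1) → V(G2): 0→0, 1→2, 2→1, 3→3, 4→4

Verify φ preserves adjacency — for each edge of G1, its image is an edge of G2:
  (0,4) → (φ(0),φ(4)) = (0,4) ∈ E(G2) ✓
  (1,2) → (φ(1),φ(2)) = (1,2) ∈ E(G2) ✓
  (1,4) → (φ(1),φ(4)) = (2,4) ∈ E(G2) ✓
All 3 edges of G1 map to edges of G2, and |E(G1)| = |E(G2)| = 3, so φ is a bijection on edges as well as vertices. Hence G1 ≅ G2.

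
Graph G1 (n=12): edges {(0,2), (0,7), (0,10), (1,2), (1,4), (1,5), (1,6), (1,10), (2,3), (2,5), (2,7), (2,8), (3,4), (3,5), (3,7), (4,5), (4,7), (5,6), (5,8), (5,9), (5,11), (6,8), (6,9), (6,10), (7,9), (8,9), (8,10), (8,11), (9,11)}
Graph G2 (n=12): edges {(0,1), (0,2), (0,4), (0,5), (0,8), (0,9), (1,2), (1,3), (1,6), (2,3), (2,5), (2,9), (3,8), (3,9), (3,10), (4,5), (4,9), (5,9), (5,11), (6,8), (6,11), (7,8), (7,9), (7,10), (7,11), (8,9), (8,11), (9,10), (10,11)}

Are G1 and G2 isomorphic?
Yes, isomorphic

The graphs are isomorphic.
One valid mapping φ: V(G1) → V(G2): 0→6, 1→3, 2→8, 3→7, 4→10, 5→9, 6→2, 7→11, 8→0, 9→5, 10→1, 11→4

Verify φ preserves adjacency — for each edge of G1, its image is an edge of G2:
  (0,2) → (φ(0),φ(2)) = (6,8) ∈ E(G2) ✓
  (0,7) → (φ(0),φ(7)) = (6,11) ∈ E(G2) ✓
  (0,10) → (φ(0),φ(10)) = (1,6) ∈ E(G2) ✓
  (1,2) → (φ(1),φ(2)) = (3,8) ∈ E(G2) ✓
  (1,4) → (φ(1),φ(4)) = (3,10) ∈ E(G2) ✓
  (1,5) → (φ(1),φ(5)) = (3,9) ∈ E(G2) ✓
  (1,6) → (φ(1),φ(6)) = (2,3) ∈ E(G2) ✓
  (1,10) → (φ(1),φ(10)) = (1,3) ∈ E(G2) ✓
  (2,3) → (φ(2),φ(3)) = (7,8) ∈ E(G2) ✓
  (2,5) → (φ(2),φ(5)) = (8,9) ∈ E(G2) ✓
  (2,7) → (φ(2),φ(7)) = (8,11) ∈ E(G2) ✓
  (2,8) → (φ(2),φ(8)) = (0,8) ∈ E(G2) ✓
  (3,4) → (φ(3),φ(4)) = (7,10) ∈ E(G2) ✓
  (3,5) → (φ(3),φ(5)) = (7,9) ∈ E(G2) ✓
  (3,7) → (φ(3),φ(7)) = (7,11) ∈ E(G2) ✓
  (4,5) → (φ(4),φ(5)) = (9,10) ∈ E(G2) ✓
  (4,7) → (φ(4),φ(7)) = (10,11) ∈ E(G2) ✓
  (5,6) → (φ(5),φ(6)) = (2,9) ∈ E(G2) ✓
  (5,8) → (φ(5),φ(8)) = (0,9) ∈ E(G2) ✓
  (5,9) → (φ(5),φ(9)) = (5,9) ∈ E(G2) ✓
  (5,11) → (φ(5),φ(11)) = (4,9) ∈ E(G2) ✓
  (6,8) → (φ(6),φ(8)) = (0,2) ∈ E(G2) ✓
  (6,9) → (φ(6),φ(9)) = (2,5) ∈ E(G2) ✓
  (6,10) → (φ(6),φ(10)) = (1,2) ∈ E(G2) ✓
  (7,9) → (φ(7),φ(9)) = (5,11) ∈ E(G2) ✓
  (8,9) → (φ(8),φ(9)) = (0,5) ∈ E(G2) ✓
  (8,10) → (φ(8),φ(10)) = (0,1) ∈ E(G2) ✓
  (8,11) → (φ(8),φ(11)) = (0,4) ∈ E(G2) ✓
  (9,11) → (φ(9),φ(11)) = (4,5) ∈ E(G2) ✓
All 29 edges of G1 map to edges of G2, and |E(G1)| = |E(G2)| = 29, so φ is a bijection on edges as well as vertices. Hence G1 ≅ G2.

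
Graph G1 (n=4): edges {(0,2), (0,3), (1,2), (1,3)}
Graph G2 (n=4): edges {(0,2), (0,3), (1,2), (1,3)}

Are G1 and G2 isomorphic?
Yes, isomorphic

The graphs are isomorphic.
One valid mapping φ: V(G1) → V(G2): 0→0, 1→1, 2→2, 3→3

Verify φ preserves adjacency — for each edge of G1, its image is an edge of G2:
  (0,2) → (φ(0),φ(2)) = (0,2) ∈ E(G2) ✓
  (0,3) → (φ(0),φ(3)) = (0,3) ∈ E(G2) ✓
  (1,2) → (φ(1),φ(2)) = (1,2) ∈ E(G2) ✓
  (1,3) → (φ(1),φ(3)) = (1,3) ∈ E(G2) ✓
All 4 edges of G1 map to edges of G2, and |E(G1)| = |E(G2)| = 4, so φ is a bijection on edges as well as vertices. Hence G1 ≅ G2.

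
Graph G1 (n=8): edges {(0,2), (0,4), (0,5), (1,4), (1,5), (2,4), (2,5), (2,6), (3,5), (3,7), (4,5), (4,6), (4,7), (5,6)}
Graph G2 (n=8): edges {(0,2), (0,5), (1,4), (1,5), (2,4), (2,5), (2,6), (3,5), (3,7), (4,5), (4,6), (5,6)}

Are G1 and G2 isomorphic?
No, not isomorphic

The graphs are NOT isomorphic.

Counting edges: G1 has 14 edge(s); G2 has 12 edge(s).
Edge count is an isomorphism invariant (a bijection on vertices induces a bijection on edges), so differing edge counts rule out isomorphism.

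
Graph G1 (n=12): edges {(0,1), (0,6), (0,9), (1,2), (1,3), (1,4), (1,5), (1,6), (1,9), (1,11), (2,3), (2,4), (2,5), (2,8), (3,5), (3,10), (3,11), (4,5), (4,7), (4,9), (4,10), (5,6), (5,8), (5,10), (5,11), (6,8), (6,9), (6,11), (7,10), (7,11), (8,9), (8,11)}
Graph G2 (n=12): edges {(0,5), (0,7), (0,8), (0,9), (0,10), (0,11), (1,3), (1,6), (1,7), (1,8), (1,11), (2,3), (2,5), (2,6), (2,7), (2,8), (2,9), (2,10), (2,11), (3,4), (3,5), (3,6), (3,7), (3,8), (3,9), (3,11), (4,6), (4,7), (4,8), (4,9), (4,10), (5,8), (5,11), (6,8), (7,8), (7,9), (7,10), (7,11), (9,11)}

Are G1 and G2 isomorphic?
No, not isomorphic

The graphs are NOT isomorphic.

Degrees in G1: deg(0)=3, deg(1)=8, deg(2)=5, deg(3)=5, deg(4)=6, deg(5)=8, deg(6)=6, deg(7)=3, deg(8)=5, deg(9)=5, deg(10)=4, deg(11)=6.
Sorted degree sequence of G1: [8, 8, 6, 6, 6, 5, 5, 5, 5, 4, 3, 3].
Degrees in G2: deg(0)=6, deg(1)=5, deg(2)=8, deg(3)=9, deg(4)=6, deg(5)=5, deg(6)=5, deg(7)=9, deg(8)=8, deg(9)=6, deg(10)=4, deg(11)=7.
Sorted degree sequence of G2: [9, 9, 8, 8, 7, 6, 6, 6, 5, 5, 5, 4].
The (sorted) degree sequence is an isomorphism invariant, so since G1 and G2 have different degree sequences they cannot be isomorphic.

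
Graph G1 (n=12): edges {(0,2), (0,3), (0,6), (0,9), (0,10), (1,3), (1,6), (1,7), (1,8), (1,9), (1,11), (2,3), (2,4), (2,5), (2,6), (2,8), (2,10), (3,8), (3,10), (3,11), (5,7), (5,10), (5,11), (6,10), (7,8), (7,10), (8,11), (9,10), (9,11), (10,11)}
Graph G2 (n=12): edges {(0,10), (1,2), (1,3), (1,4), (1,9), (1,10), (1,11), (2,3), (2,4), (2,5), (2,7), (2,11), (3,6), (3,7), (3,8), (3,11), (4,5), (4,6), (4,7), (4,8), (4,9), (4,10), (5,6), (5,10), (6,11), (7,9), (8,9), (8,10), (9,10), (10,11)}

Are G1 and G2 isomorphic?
Yes, isomorphic

The graphs are isomorphic.
One valid mapping φ: V(G1) → V(G2): 0→9, 1→3, 2→10, 3→1, 4→0, 5→5, 6→8, 7→6, 8→11, 9→7, 10→4, 11→2

Verify φ preserves adjacency — for each edge of G1, its image is an edge of G2:
  (0,2) → (φ(0),φ(2)) = (9,10) ∈ E(G2) ✓
  (0,3) → (φ(0),φ(3)) = (1,9) ∈ E(G2) ✓
  (0,6) → (φ(0),φ(6)) = (8,9) ∈ E(G2) ✓
  (0,9) → (φ(0),φ(9)) = (7,9) ∈ E(G2) ✓
  (0,10) → (φ(0),φ(10)) = (4,9) ∈ E(G2) ✓
  (1,3) → (φ(1),φ(3)) = (1,3) ∈ E(G2) ✓
  (1,6) → (φ(1),φ(6)) = (3,8) ∈ E(G2) ✓
  (1,7) → (φ(1),φ(7)) = (3,6) ∈ E(G2) ✓
  (1,8) → (φ(1),φ(8)) = (3,11) ∈ E(G2) ✓
  (1,9) → (φ(1),φ(9)) = (3,7) ∈ E(G2) ✓
  (1,11) → (φ(1),φ(11)) = (2,3) ∈ E(G2) ✓
  (2,3) → (φ(2),φ(3)) = (1,10) ∈ E(G2) ✓
  (2,4) → (φ(2),φ(4)) = (0,10) ∈ E(G2) ✓
  (2,5) → (φ(2),φ(5)) = (5,10) ∈ E(G2) ✓
  (2,6) → (φ(2),φ(6)) = (8,10) ∈ E(G2) ✓
  (2,8) → (φ(2),φ(8)) = (10,11) ∈ E(G2) ✓
  (2,10) → (φ(2),φ(10)) = (4,10) ∈ E(G2) ✓
  (3,8) → (φ(3),φ(8)) = (1,11) ∈ E(G2) ✓
  (3,10) → (φ(3),φ(10)) = (1,4) ∈ E(G2) ✓
  (3,11) → (φ(3),φ(11)) = (1,2) ∈ E(G2) ✓
  (5,7) → (φ(5),φ(7)) = (5,6) ∈ E(G2) ✓
  (5,10) → (φ(5),φ(10)) = (4,5) ∈ E(G2) ✓
  (5,11) → (φ(5),φ(11)) = (2,5) ∈ E(G2) ✓
  (6,10) → (φ(6),φ(10)) = (4,8) ∈ E(G2) ✓
  (7,8) → (φ(7),φ(8)) = (6,11) ∈ E(G2) ✓
  (7,10) → (φ(7),φ(10)) = (4,6) ∈ E(G2) ✓
  (8,11) → (φ(8),φ(11)) = (2,11) ∈ E(G2) ✓
  (9,10) → (φ(9),φ(10)) = (4,7) ∈ E(G2) ✓
  (9,11) → (φ(9),φ(11)) = (2,7) ∈ E(G2) ✓
  (10,11) → (φ(10),φ(11)) = (2,4) ∈ E(G2) ✓
All 30 edges of G1 map to edges of G2, and |E(G1)| = |E(G2)| = 30, so φ is a bijection on edges as well as vertices. Hence G1 ≅ G2.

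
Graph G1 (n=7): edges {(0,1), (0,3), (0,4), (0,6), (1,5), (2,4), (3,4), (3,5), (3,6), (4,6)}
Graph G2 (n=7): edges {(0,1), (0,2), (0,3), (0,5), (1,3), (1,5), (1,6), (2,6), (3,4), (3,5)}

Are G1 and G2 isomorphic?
Yes, isomorphic

The graphs are isomorphic.
One valid mapping φ: V(G1) → V(G2): 0→0, 1→2, 2→4, 3→1, 4→3, 5→6, 6→5

Verify φ preserves adjacency — for each edge of G1, its image is an edge of G2:
  (0,1) → (φ(0),φ(1)) = (0,2) ∈ E(G2) ✓
  (0,3) → (φ(0),φ(3)) = (0,1) ∈ E(G2) ✓
  (0,4) → (φ(0),φ(4)) = (0,3) ∈ E(G2) ✓
  (0,6) → (φ(0),φ(6)) = (0,5) ∈ E(G2) ✓
  (1,5) → (φ(1),φ(5)) = (2,6) ∈ E(G2) ✓
  (2,4) → (φ(2),φ(4)) = (3,4) ∈ E(G2) ✓
  (3,4) → (φ(3),φ(4)) = (1,3) ∈ E(G2) ✓
  (3,5) → (φ(3),φ(5)) = (1,6) ∈ E(G2) ✓
  (3,6) → (φ(3),φ(6)) = (1,5) ∈ E(G2) ✓
  (4,6) → (φ(4),φ(6)) = (3,5) ∈ E(G2) ✓
All 10 edges of G1 map to edges of G2, and |E(G1)| = |E(G2)| = 10, so φ is a bijection on edges as well as vertices. Hence G1 ≅ G2.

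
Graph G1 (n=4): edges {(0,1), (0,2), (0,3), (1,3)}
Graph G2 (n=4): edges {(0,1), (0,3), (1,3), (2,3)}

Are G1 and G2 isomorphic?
Yes, isomorphic

The graphs are isomorphic.
One valid mapping φ: V(G1) → V(G2): 0→3, 1→1, 2→2, 3→0

Verify φ preserves adjacency — for each edge of G1, its image is an edge of G2:
  (0,1) → (φ(0),φ(1)) = (1,3) ∈ E(G2) ✓
  (0,2) → (φ(0),φ(2)) = (2,3) ∈ E(G2) ✓
  (0,3) → (φ(0),φ(3)) = (0,3) ∈ E(G2) ✓
  (1,3) → (φ(1),φ(3)) = (0,1) ∈ E(G2) ✓
All 4 edges of G1 map to edges of G2, and |E(G1)| = |E(G2)| = 4, so φ is a bijection on edges as well as vertices. Hence G1 ≅ G2.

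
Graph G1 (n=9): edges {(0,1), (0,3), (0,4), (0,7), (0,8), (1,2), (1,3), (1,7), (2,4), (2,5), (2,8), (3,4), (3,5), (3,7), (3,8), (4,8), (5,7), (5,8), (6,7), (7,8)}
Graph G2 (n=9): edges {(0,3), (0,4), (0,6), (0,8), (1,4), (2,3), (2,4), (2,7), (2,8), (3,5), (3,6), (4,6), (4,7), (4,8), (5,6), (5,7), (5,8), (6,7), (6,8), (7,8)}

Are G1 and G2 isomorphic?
Yes, isomorphic

The graphs are isomorphic.
One valid mapping φ: V(G1) → V(G2): 0→7, 1→2, 2→3, 3→8, 4→5, 5→0, 6→1, 7→4, 8→6

Verify φ preserves adjacency — for each edge of G1, its image is an edge of G2:
  (0,1) → (φ(0),φ(1)) = (2,7) ∈ E(G2) ✓
  (0,3) → (φ(0),φ(3)) = (7,8) ∈ E(G2) ✓
  (0,4) → (φ(0),φ(4)) = (5,7) ∈ E(G2) ✓
  (0,7) → (φ(0),φ(7)) = (4,7) ∈ E(G2) ✓
  (0,8) → (φ(0),φ(8)) = (6,7) ∈ E(G2) ✓
  (1,2) → (φ(1),φ(2)) = (2,3) ∈ E(G2) ✓
  (1,3) → (φ(1),φ(3)) = (2,8) ∈ E(G2) ✓
  (1,7) → (φ(1),φ(7)) = (2,4) ∈ E(G2) ✓
  (2,4) → (φ(2),φ(4)) = (3,5) ∈ E(G2) ✓
  (2,5) → (φ(2),φ(5)) = (0,3) ∈ E(G2) ✓
  (2,8) → (φ(2),φ(8)) = (3,6) ∈ E(G2) ✓
  (3,4) → (φ(3),φ(4)) = (5,8) ∈ E(G2) ✓
  (3,5) → (φ(3),φ(5)) = (0,8) ∈ E(G2) ✓
  (3,7) → (φ(3),φ(7)) = (4,8) ∈ E(G2) ✓
  (3,8) → (φ(3),φ(8)) = (6,8) ∈ E(G2) ✓
  (4,8) → (φ(4),φ(8)) = (5,6) ∈ E(G2) ✓
  (5,7) → (φ(5),φ(7)) = (0,4) ∈ E(G2) ✓
  (5,8) → (φ(5),φ(8)) = (0,6) ∈ E(G2) ✓
  (6,7) → (φ(6),φ(7)) = (1,4) ∈ E(G2) ✓
  (7,8) → (φ(7),φ(8)) = (4,6) ∈ E(G2) ✓
All 20 edges of G1 map to edges of G2, and |E(G1)| = |E(G2)| = 20, so φ is a bijection on edges as well as vertices. Hence G1 ≅ G2.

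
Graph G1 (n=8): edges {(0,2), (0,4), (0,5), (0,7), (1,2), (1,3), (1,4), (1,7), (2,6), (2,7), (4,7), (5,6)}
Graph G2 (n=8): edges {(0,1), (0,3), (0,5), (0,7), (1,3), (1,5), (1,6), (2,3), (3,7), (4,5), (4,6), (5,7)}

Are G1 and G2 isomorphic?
Yes, isomorphic

The graphs are isomorphic.
One valid mapping φ: V(G1) → V(G2): 0→5, 1→3, 2→1, 3→2, 4→7, 5→4, 6→6, 7→0

Verify φ preserves adjacency — for each edge of G1, its image is an edge of G2:
  (0,2) → (φ(0),φ(2)) = (1,5) ∈ E(G2) ✓
  (0,4) → (φ(0),φ(4)) = (5,7) ∈ E(G2) ✓
  (0,5) → (φ(0),φ(5)) = (4,5) ∈ E(G2) ✓
  (0,7) → (φ(0),φ(7)) = (0,5) ∈ E(G2) ✓
  (1,2) → (φ(1),φ(2)) = (1,3) ∈ E(G2) ✓
  (1,3) → (φ(1),φ(3)) = (2,3) ∈ E(G2) ✓
  (1,4) → (φ(1),φ(4)) = (3,7) ∈ E(G2) ✓
  (1,7) → (φ(1),φ(7)) = (0,3) ∈ E(G2) ✓
  (2,6) → (φ(2),φ(6)) = (1,6) ∈ E(G2) ✓
  (2,7) → (φ(2),φ(7)) = (0,1) ∈ E(G2) ✓
  (4,7) → (φ(4),φ(7)) = (0,7) ∈ E(G2) ✓
  (5,6) → (φ(5),φ(6)) = (4,6) ∈ E(G2) ✓
All 12 edges of G1 map to edges of G2, and |E(G1)| = |E(G2)| = 12, so φ is a bijection on edges as well as vertices. Hence G1 ≅ G2.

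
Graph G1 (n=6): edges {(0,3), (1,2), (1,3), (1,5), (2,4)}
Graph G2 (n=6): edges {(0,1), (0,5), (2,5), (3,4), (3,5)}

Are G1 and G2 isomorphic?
Yes, isomorphic

The graphs are isomorphic.
One valid mapping φ: V(G1) → V(G2): 0→1, 1→5, 2→3, 3→0, 4→4, 5→2

Verify φ preserves adjacency — for each edge of G1, its image is an edge of G2:
  (0,3) → (φ(0),φ(3)) = (0,1) ∈ E(G2) ✓
  (1,2) → (φ(1),φ(2)) = (3,5) ∈ E(G2) ✓
  (1,3) → (φ(1),φ(3)) = (0,5) ∈ E(G2) ✓
  (1,5) → (φ(1),φ(5)) = (2,5) ∈ E(G2) ✓
  (2,4) → (φ(2),φ(4)) = (3,4) ∈ E(G2) ✓
All 5 edges of G1 map to edges of G2, and |E(G1)| = |E(G2)| = 5, so φ is a bijection on edges as well as vertices. Hence G1 ≅ G2.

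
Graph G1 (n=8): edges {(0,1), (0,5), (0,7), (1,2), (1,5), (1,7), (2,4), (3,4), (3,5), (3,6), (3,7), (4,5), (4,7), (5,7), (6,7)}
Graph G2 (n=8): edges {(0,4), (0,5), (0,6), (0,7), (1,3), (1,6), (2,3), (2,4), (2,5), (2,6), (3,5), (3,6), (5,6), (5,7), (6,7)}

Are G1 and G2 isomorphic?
Yes, isomorphic

The graphs are isomorphic.
One valid mapping φ: V(G1) → V(G2): 0→7, 1→0, 2→4, 3→3, 4→2, 5→5, 6→1, 7→6

Verify φ preserves adjacency — for each edge of G1, its image is an edge of G2:
  (0,1) → (φ(0),φ(1)) = (0,7) ∈ E(G2) ✓
  (0,5) → (φ(0),φ(5)) = (5,7) ∈ E(G2) ✓
  (0,7) → (φ(0),φ(7)) = (6,7) ∈ E(G2) ✓
  (1,2) → (φ(1),φ(2)) = (0,4) ∈ E(G2) ✓
  (1,5) → (φ(1),φ(5)) = (0,5) ∈ E(G2) ✓
  (1,7) → (φ(1),φ(7)) = (0,6) ∈ E(G2) ✓
  (2,4) → (φ(2),φ(4)) = (2,4) ∈ E(G2) ✓
  (3,4) → (φ(3),φ(4)) = (2,3) ∈ E(G2) ✓
  (3,5) → (φ(3),φ(5)) = (3,5) ∈ E(G2) ✓
  (3,6) → (φ(3),φ(6)) = (1,3) ∈ E(G2) ✓
  (3,7) → (φ(3),φ(7)) = (3,6) ∈ E(G2) ✓
  (4,5) → (φ(4),φ(5)) = (2,5) ∈ E(G2) ✓
  (4,7) → (φ(4),φ(7)) = (2,6) ∈ E(G2) ✓
  (5,7) → (φ(5),φ(7)) = (5,6) ∈ E(G2) ✓
  (6,7) → (φ(6),φ(7)) = (1,6) ∈ E(G2) ✓
All 15 edges of G1 map to edges of G2, and |E(G1)| = |E(G2)| = 15, so φ is a bijection on edges as well as vertices. Hence G1 ≅ G2.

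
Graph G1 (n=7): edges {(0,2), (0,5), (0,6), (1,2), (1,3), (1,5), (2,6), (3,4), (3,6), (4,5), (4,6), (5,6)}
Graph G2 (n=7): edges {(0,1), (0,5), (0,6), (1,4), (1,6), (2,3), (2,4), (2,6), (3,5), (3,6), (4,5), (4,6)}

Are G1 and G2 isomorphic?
Yes, isomorphic

The graphs are isomorphic.
One valid mapping φ: V(G1) → V(G2): 0→1, 1→5, 2→0, 3→3, 4→2, 5→4, 6→6

Verify φ preserves adjacency — for each edge of G1, its image is an edge of G2:
  (0,2) → (φ(0),φ(2)) = (0,1) ∈ E(G2) ✓
  (0,5) → (φ(0),φ(5)) = (1,4) ∈ E(G2) ✓
  (0,6) → (φ(0),φ(6)) = (1,6) ∈ E(G2) ✓
  (1,2) → (φ(1),φ(2)) = (0,5) ∈ E(G2) ✓
  (1,3) → (φ(1),φ(3)) = (3,5) ∈ E(G2) ✓
  (1,5) → (φ(1),φ(5)) = (4,5) ∈ E(G2) ✓
  (2,6) → (φ(2),φ(6)) = (0,6) ∈ E(G2) ✓
  (3,4) → (φ(3),φ(4)) = (2,3) ∈ E(G2) ✓
  (3,6) → (φ(3),φ(6)) = (3,6) ∈ E(G2) ✓
  (4,5) → (φ(4),φ(5)) = (2,4) ∈ E(G2) ✓
  (4,6) → (φ(4),φ(6)) = (2,6) ∈ E(G2) ✓
  (5,6) → (φ(5),φ(6)) = (4,6) ∈ E(G2) ✓
All 12 edges of G1 map to edges of G2, and |E(G1)| = |E(G2)| = 12, so φ is a bijection on edges as well as vertices. Hence G1 ≅ G2.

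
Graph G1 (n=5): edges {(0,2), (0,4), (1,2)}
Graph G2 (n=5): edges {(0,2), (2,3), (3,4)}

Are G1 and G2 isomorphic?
Yes, isomorphic

The graphs are isomorphic.
One valid mapping φ: V(G1) → V(G2): 0→3, 1→0, 2→2, 3→1, 4→4

Verify φ preserves adjacency — for each edge of G1, its image is an edge of G2:
  (0,2) → (φ(0),φ(2)) = (2,3) ∈ E(G2) ✓
  (0,4) → (φ(0),φ(4)) = (3,4) ∈ E(G2) ✓
  (1,2) → (φ(1),φ(2)) = (0,2) ∈ E(G2) ✓
All 3 edges of G1 map to edges of G2, and |E(G1)| = |E(G2)| = 3, so φ is a bijection on edges as well as vertices. Hence G1 ≅ G2.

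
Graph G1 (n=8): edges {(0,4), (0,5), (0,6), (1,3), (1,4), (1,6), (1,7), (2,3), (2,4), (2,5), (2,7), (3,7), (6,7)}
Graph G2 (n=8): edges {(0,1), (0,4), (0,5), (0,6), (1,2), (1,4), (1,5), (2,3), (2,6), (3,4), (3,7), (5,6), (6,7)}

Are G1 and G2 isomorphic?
Yes, isomorphic

The graphs are isomorphic.
One valid mapping φ: V(G1) → V(G2): 0→3, 1→1, 2→6, 3→5, 4→2, 5→7, 6→4, 7→0

Verify φ preserves adjacency — for each edge of G1, its image is an edge of G2:
  (0,4) → (φ(0),φ(4)) = (2,3) ∈ E(G2) ✓
  (0,5) → (φ(0),φ(5)) = (3,7) ∈ E(G2) ✓
  (0,6) → (φ(0),φ(6)) = (3,4) ∈ E(G2) ✓
  (1,3) → (φ(1),φ(3)) = (1,5) ∈ E(G2) ✓
  (1,4) → (φ(1),φ(4)) = (1,2) ∈ E(G2) ✓
  (1,6) → (φ(1),φ(6)) = (1,4) ∈ E(G2) ✓
  (1,7) → (φ(1),φ(7)) = (0,1) ∈ E(G2) ✓
  (2,3) → (φ(2),φ(3)) = (5,6) ∈ E(G2) ✓
  (2,4) → (φ(2),φ(4)) = (2,6) ∈ E(G2) ✓
  (2,5) → (φ(2),φ(5)) = (6,7) ∈ E(G2) ✓
  (2,7) → (φ(2),φ(7)) = (0,6) ∈ E(G2) ✓
  (3,7) → (φ(3),φ(7)) = (0,5) ∈ E(G2) ✓
  (6,7) → (φ(6),φ(7)) = (0,4) ∈ E(G2) ✓
All 13 edges of G1 map to edges of G2, and |E(G1)| = |E(G2)| = 13, so φ is a bijection on edges as well as vertices. Hence G1 ≅ G2.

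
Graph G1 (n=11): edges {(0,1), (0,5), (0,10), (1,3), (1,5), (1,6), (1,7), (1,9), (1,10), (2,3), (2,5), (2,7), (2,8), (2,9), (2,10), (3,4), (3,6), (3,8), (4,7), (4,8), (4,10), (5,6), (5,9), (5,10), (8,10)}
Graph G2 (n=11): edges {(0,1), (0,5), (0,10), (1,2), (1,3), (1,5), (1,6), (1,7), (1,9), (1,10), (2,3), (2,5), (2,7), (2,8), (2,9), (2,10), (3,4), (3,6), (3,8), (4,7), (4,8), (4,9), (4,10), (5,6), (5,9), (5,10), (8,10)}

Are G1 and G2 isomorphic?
No, not isomorphic

The graphs are NOT isomorphic.

Counting edges: G1 has 25 edge(s); G2 has 27 edge(s).
Edge count is an isomorphism invariant (a bijection on vertices induces a bijection on edges), so differing edge counts rule out isomorphism.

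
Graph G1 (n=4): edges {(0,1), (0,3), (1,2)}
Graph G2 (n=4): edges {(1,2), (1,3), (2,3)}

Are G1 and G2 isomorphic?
No, not isomorphic

The graphs are NOT isomorphic.

Counting triangles (3-cliques): G1 has 0, G2 has 1.
Triangle count is an isomorphism invariant, so differing triangle counts rule out isomorphism.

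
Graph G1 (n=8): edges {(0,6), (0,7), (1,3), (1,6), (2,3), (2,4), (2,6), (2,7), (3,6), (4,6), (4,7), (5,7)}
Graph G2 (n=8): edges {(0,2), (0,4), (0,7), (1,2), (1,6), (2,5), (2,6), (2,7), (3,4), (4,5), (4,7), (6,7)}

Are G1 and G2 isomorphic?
Yes, isomorphic

The graphs are isomorphic.
One valid mapping φ: V(G1) → V(G2): 0→5, 1→1, 2→7, 3→6, 4→0, 5→3, 6→2, 7→4

Verify φ preserves adjacency — for each edge of G1, its image is an edge of G2:
  (0,6) → (φ(0),φ(6)) = (2,5) ∈ E(G2) ✓
  (0,7) → (φ(0),φ(7)) = (4,5) ∈ E(G2) ✓
  (1,3) → (φ(1),φ(3)) = (1,6) ∈ E(G2) ✓
  (1,6) → (φ(1),φ(6)) = (1,2) ∈ E(G2) ✓
  (2,3) → (φ(2),φ(3)) = (6,7) ∈ E(G2) ✓
  (2,4) → (φ(2),φ(4)) = (0,7) ∈ E(G2) ✓
  (2,6) → (φ(2),φ(6)) = (2,7) ∈ E(G2) ✓
  (2,7) → (φ(2),φ(7)) = (4,7) ∈ E(G2) ✓
  (3,6) → (φ(3),φ(6)) = (2,6) ∈ E(G2) ✓
  (4,6) → (φ(4),φ(6)) = (0,2) ∈ E(G2) ✓
  (4,7) → (φ(4),φ(7)) = (0,4) ∈ E(G2) ✓
  (5,7) → (φ(5),φ(7)) = (3,4) ∈ E(G2) ✓
All 12 edges of G1 map to edges of G2, and |E(G1)| = |E(G2)| = 12, so φ is a bijection on edges as well as vertices. Hence G1 ≅ G2.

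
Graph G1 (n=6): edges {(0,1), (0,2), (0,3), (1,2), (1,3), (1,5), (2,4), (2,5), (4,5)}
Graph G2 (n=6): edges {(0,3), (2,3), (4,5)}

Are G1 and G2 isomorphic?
No, not isomorphic

The graphs are NOT isomorphic.

Connected components of G1: 1 component(s) with vertex sets [[0, 1, 2, 3, 4, 5]], sizes [6].
Connected components of G2: 3 component(s) with vertex sets [[1], [4, 5], [0, 2, 3]], sizes [1, 2, 3].
The number of connected components (and the multiset of component sizes) is an isomorphism invariant — an isomorphism maps each component of G1 bijectively onto a component of G2. Since G1 has 1 component(s) and G2 has 3, they cannot be isomorphic.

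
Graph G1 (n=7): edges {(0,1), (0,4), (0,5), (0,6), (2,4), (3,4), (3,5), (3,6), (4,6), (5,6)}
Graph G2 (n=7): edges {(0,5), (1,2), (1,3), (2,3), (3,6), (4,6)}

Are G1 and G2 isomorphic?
No, not isomorphic

The graphs are NOT isomorphic.

Degrees in G1: deg(0)=4, deg(1)=1, deg(2)=1, deg(3)=3, deg(4)=4, deg(5)=3, deg(6)=4.
Sorted degree sequence of G1: [4, 4, 4, 3, 3, 1, 1].
Degrees in G2: deg(0)=1, deg(1)=2, deg(2)=2, deg(3)=3, deg(4)=1, deg(5)=1, deg(6)=2.
Sorted degree sequence of G2: [3, 2, 2, 2, 1, 1, 1].
The (sorted) degree sequence is an isomorphism invariant, so since G1 and G2 have different degree sequences they cannot be isomorphic.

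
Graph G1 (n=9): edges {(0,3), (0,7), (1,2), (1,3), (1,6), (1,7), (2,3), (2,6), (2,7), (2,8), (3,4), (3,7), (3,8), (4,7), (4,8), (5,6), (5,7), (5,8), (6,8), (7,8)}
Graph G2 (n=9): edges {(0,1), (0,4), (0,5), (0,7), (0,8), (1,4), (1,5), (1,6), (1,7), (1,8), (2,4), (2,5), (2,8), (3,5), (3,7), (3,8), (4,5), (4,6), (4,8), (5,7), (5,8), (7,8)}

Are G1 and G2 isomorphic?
No, not isomorphic

The graphs are NOT isomorphic.

Counting triangles (3-cliques): G1 has 15, G2 has 23.
Triangle count is an isomorphism invariant, so differing triangle counts rule out isomorphism.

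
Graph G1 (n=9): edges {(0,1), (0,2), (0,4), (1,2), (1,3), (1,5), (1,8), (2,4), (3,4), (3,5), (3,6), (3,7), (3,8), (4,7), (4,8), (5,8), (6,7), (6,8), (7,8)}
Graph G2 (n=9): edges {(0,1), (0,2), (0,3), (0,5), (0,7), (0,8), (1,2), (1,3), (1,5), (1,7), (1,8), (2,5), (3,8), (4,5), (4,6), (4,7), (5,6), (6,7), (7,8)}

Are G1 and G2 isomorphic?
Yes, isomorphic

The graphs are isomorphic.
One valid mapping φ: V(G1) → V(G2): 0→6, 1→5, 2→4, 3→0, 4→7, 5→2, 6→3, 7→8, 8→1

Verify φ preserves adjacency — for each edge of G1, its image is an edge of G2:
  (0,1) → (φ(0),φ(1)) = (5,6) ∈ E(G2) ✓
  (0,2) → (φ(0),φ(2)) = (4,6) ∈ E(G2) ✓
  (0,4) → (φ(0),φ(4)) = (6,7) ∈ E(G2) ✓
  (1,2) → (φ(1),φ(2)) = (4,5) ∈ E(G2) ✓
  (1,3) → (φ(1),φ(3)) = (0,5) ∈ E(G2) ✓
  (1,5) → (φ(1),φ(5)) = (2,5) ∈ E(G2) ✓
  (1,8) → (φ(1),φ(8)) = (1,5) ∈ E(G2) ✓
  (2,4) → (φ(2),φ(4)) = (4,7) ∈ E(G2) ✓
  (3,4) → (φ(3),φ(4)) = (0,7) ∈ E(G2) ✓
  (3,5) → (φ(3),φ(5)) = (0,2) ∈ E(G2) ✓
  (3,6) → (φ(3),φ(6)) = (0,3) ∈ E(G2) ✓
  (3,7) → (φ(3),φ(7)) = (0,8) ∈ E(G2) ✓
  (3,8) → (φ(3),φ(8)) = (0,1) ∈ E(G2) ✓
  (4,7) → (φ(4),φ(7)) = (7,8) ∈ E(G2) ✓
  (4,8) → (φ(4),φ(8)) = (1,7) ∈ E(G2) ✓
  (5,8) → (φ(5),φ(8)) = (1,2) ∈ E(G2) ✓
  (6,7) → (φ(6),φ(7)) = (3,8) ∈ E(G2) ✓
  (6,8) → (φ(6),φ(8)) = (1,3) ∈ E(G2) ✓
  (7,8) → (φ(7),φ(8)) = (1,8) ∈ E(G2) ✓
All 19 edges of G1 map to edges of G2, and |E(G1)| = |E(G2)| = 19, so φ is a bijection on edges as well as vertices. Hence G1 ≅ G2.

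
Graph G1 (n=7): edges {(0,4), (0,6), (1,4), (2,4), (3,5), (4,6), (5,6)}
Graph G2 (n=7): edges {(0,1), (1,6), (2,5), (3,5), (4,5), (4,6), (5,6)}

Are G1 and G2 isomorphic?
Yes, isomorphic

The graphs are isomorphic.
One valid mapping φ: V(G1) → V(G2): 0→4, 1→3, 2→2, 3→0, 4→5, 5→1, 6→6

Verify φ preserves adjacency — for each edge of G1, its image is an edge of G2:
  (0,4) → (φ(0),φ(4)) = (4,5) ∈ E(G2) ✓
  (0,6) → (φ(0),φ(6)) = (4,6) ∈ E(G2) ✓
  (1,4) → (φ(1),φ(4)) = (3,5) ∈ E(G2) ✓
  (2,4) → (φ(2),φ(4)) = (2,5) ∈ E(G2) ✓
  (3,5) → (φ(3),φ(5)) = (0,1) ∈ E(G2) ✓
  (4,6) → (φ(4),φ(6)) = (5,6) ∈ E(G2) ✓
  (5,6) → (φ(5),φ(6)) = (1,6) ∈ E(G2) ✓
All 7 edges of G1 map to edges of G2, and |E(G1)| = |E(G2)| = 7, so φ is a bijection on edges as well as vertices. Hence G1 ≅ G2.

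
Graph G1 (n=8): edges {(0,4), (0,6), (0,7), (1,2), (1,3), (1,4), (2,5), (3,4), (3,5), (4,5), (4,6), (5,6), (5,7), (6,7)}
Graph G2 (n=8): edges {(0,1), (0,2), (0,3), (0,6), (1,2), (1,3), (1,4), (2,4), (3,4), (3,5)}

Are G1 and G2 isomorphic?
No, not isomorphic

The graphs are NOT isomorphic.

Connected components of G1: 1 component(s) with vertex sets [[0, 1, 2, 3, 4, 5, 6, 7]], sizes [8].
Connected components of G2: 2 component(s) with vertex sets [[7], [0, 1, 2, 3, 4, 5, 6]], sizes [1, 7].
The number of connected components (and the multiset of component sizes) is an isomorphism invariant — an isomorphism maps each component of G1 bijectively onto a component of G2. Since G1 has 1 component(s) and G2 has 2, they cannot be isomorphic.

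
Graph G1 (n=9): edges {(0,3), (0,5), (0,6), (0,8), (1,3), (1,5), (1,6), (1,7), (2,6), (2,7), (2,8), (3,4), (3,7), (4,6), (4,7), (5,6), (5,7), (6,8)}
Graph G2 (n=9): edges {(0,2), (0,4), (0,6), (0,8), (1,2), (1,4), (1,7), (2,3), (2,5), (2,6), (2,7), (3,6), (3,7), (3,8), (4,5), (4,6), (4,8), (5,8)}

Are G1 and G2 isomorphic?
Yes, isomorphic

The graphs are isomorphic.
One valid mapping φ: V(G1) → V(G2): 0→3, 1→0, 2→1, 3→8, 4→5, 5→6, 6→2, 7→4, 8→7

Verify φ preserves adjacency — for each edge of G1, its image is an edge of G2:
  (0,3) → (φ(0),φ(3)) = (3,8) ∈ E(G2) ✓
  (0,5) → (φ(0),φ(5)) = (3,6) ∈ E(G2) ✓
  (0,6) → (φ(0),φ(6)) = (2,3) ∈ E(G2) ✓
  (0,8) → (φ(0),φ(8)) = (3,7) ∈ E(G2) ✓
  (1,3) → (φ(1),φ(3)) = (0,8) ∈ E(G2) ✓
  (1,5) → (φ(1),φ(5)) = (0,6) ∈ E(G2) ✓
  (1,6) → (φ(1),φ(6)) = (0,2) ∈ E(G2) ✓
  (1,7) → (φ(1),φ(7)) = (0,4) ∈ E(G2) ✓
  (2,6) → (φ(2),φ(6)) = (1,2) ∈ E(G2) ✓
  (2,7) → (φ(2),φ(7)) = (1,4) ∈ E(G2) ✓
  (2,8) → (φ(2),φ(8)) = (1,7) ∈ E(G2) ✓
  (3,4) → (φ(3),φ(4)) = (5,8) ∈ E(G2) ✓
  (3,7) → (φ(3),φ(7)) = (4,8) ∈ E(G2) ✓
  (4,6) → (φ(4),φ(6)) = (2,5) ∈ E(G2) ✓
  (4,7) → (φ(4),φ(7)) = (4,5) ∈ E(G2) ✓
  (5,6) → (φ(5),φ(6)) = (2,6) ∈ E(G2) ✓
  (5,7) → (φ(5),φ(7)) = (4,6) ∈ E(G2) ✓
  (6,8) → (φ(6),φ(8)) = (2,7) ∈ E(G2) ✓
All 18 edges of G1 map to edges of G2, and |E(G1)| = |E(G2)| = 18, so φ is a bijection on edges as well as vertices. Hence G1 ≅ G2.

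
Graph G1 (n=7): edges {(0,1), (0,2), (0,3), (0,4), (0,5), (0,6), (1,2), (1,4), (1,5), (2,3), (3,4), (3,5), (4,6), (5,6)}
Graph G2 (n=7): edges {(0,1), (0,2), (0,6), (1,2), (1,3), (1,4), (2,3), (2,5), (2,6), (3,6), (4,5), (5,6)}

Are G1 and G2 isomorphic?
No, not isomorphic

The graphs are NOT isomorphic.

Counting triangles (3-cliques): G1 has 8, G2 has 5.
Triangle count is an isomorphism invariant, so differing triangle counts rule out isomorphism.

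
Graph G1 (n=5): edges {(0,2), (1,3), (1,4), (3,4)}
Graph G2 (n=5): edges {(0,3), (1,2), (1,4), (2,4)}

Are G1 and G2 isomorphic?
Yes, isomorphic

The graphs are isomorphic.
One valid mapping φ: V(G1) → V(G2): 0→3, 1→2, 2→0, 3→1, 4→4

Verify φ preserves adjacency — for each edge of G1, its image is an edge of G2:
  (0,2) → (φ(0),φ(2)) = (0,3) ∈ E(G2) ✓
  (1,3) → (φ(1),φ(3)) = (1,2) ∈ E(G2) ✓
  (1,4) → (φ(1),φ(4)) = (2,4) ∈ E(G2) ✓
  (3,4) → (φ(3),φ(4)) = (1,4) ∈ E(G2) ✓
All 4 edges of G1 map to edges of G2, and |E(G1)| = |E(G2)| = 4, so φ is a bijection on edges as well as vertices. Hence G1 ≅ G2.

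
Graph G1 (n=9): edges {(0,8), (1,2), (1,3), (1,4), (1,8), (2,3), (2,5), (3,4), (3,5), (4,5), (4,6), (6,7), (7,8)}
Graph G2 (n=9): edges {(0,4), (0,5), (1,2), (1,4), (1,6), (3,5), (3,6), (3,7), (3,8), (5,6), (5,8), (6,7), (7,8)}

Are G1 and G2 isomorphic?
Yes, isomorphic

The graphs are isomorphic.
One valid mapping φ: V(G1) → V(G2): 0→2, 1→6, 2→7, 3→3, 4→5, 5→8, 6→0, 7→4, 8→1

Verify φ preserves adjacency — for each edge of G1, its image is an edge of G2:
  (0,8) → (φ(0),φ(8)) = (1,2) ∈ E(G2) ✓
  (1,2) → (φ(1),φ(2)) = (6,7) ∈ E(G2) ✓
  (1,3) → (φ(1),φ(3)) = (3,6) ∈ E(G2) ✓
  (1,4) → (φ(1),φ(4)) = (5,6) ∈ E(G2) ✓
  (1,8) → (φ(1),φ(8)) = (1,6) ∈ E(G2) ✓
  (2,3) → (φ(2),φ(3)) = (3,7) ∈ E(G2) ✓
  (2,5) → (φ(2),φ(5)) = (7,8) ∈ E(G2) ✓
  (3,4) → (φ(3),φ(4)) = (3,5) ∈ E(G2) ✓
  (3,5) → (φ(3),φ(5)) = (3,8) ∈ E(G2) ✓
  (4,5) → (φ(4),φ(5)) = (5,8) ∈ E(G2) ✓
  (4,6) → (φ(4),φ(6)) = (0,5) ∈ E(G2) ✓
  (6,7) → (φ(6),φ(7)) = (0,4) ∈ E(G2) ✓
  (7,8) → (φ(7),φ(8)) = (1,4) ∈ E(G2) ✓
All 13 edges of G1 map to edges of G2, and |E(G1)| = |E(G2)| = 13, so φ is a bijection on edges as well as vertices. Hence G1 ≅ G2.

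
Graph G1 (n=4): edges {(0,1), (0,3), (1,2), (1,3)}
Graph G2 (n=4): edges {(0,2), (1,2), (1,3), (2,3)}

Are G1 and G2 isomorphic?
Yes, isomorphic

The graphs are isomorphic.
One valid mapping φ: V(G1) → V(G2): 0→3, 1→2, 2→0, 3→1

Verify φ preserves adjacency — for each edge of G1, its image is an edge of G2:
  (0,1) → (φ(0),φ(1)) = (2,3) ∈ E(G2) ✓
  (0,3) → (φ(0),φ(3)) = (1,3) ∈ E(G2) ✓
  (1,2) → (φ(1),φ(2)) = (0,2) ∈ E(G2) ✓
  (1,3) → (φ(1),φ(3)) = (1,2) ∈ E(G2) ✓
All 4 edges of G1 map to edges of G2, and |E(G1)| = |E(G2)| = 4, so φ is a bijection on edges as well as vertices. Hence G1 ≅ G2.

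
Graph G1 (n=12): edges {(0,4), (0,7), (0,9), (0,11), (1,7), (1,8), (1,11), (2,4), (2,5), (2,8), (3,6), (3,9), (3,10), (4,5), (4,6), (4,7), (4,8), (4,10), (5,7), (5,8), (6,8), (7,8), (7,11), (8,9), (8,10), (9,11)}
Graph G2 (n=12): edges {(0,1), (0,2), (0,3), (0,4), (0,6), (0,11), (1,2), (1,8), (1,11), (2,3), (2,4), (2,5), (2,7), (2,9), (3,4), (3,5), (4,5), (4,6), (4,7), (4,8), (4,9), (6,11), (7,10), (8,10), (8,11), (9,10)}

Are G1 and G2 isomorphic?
Yes, isomorphic

The graphs are isomorphic.
One valid mapping φ: V(G1) → V(G2): 0→1, 1→6, 2→5, 3→10, 4→2, 5→3, 6→9, 7→0, 8→4, 9→8, 10→7, 11→11

Verify φ preserves adjacency — for each edge of G1, its image is an edge of G2:
  (0,4) → (φ(0),φ(4)) = (1,2) ∈ E(G2) ✓
  (0,7) → (φ(0),φ(7)) = (0,1) ∈ E(G2) ✓
  (0,9) → (φ(0),φ(9)) = (1,8) ∈ E(G2) ✓
  (0,11) → (φ(0),φ(11)) = (1,11) ∈ E(G2) ✓
  (1,7) → (φ(1),φ(7)) = (0,6) ∈ E(G2) ✓
  (1,8) → (φ(1),φ(8)) = (4,6) ∈ E(G2) ✓
  (1,11) → (φ(1),φ(11)) = (6,11) ∈ E(G2) ✓
  (2,4) → (φ(2),φ(4)) = (2,5) ∈ E(G2) ✓
  (2,5) → (φ(2),φ(5)) = (3,5) ∈ E(G2) ✓
  (2,8) → (φ(2),φ(8)) = (4,5) ∈ E(G2) ✓
  (3,6) → (φ(3),φ(6)) = (9,10) ∈ E(G2) ✓
  (3,9) → (φ(3),φ(9)) = (8,10) ∈ E(G2) ✓
  (3,10) → (φ(3),φ(10)) = (7,10) ∈ E(G2) ✓
  (4,5) → (φ(4),φ(5)) = (2,3) ∈ E(G2) ✓
  (4,6) → (φ(4),φ(6)) = (2,9) ∈ E(G2) ✓
  (4,7) → (φ(4),φ(7)) = (0,2) ∈ E(G2) ✓
  (4,8) → (φ(4),φ(8)) = (2,4) ∈ E(G2) ✓
  (4,10) → (φ(4),φ(10)) = (2,7) ∈ E(G2) ✓
  (5,7) → (φ(5),φ(7)) = (0,3) ∈ E(G2) ✓
  (5,8) → (φ(5),φ(8)) = (3,4) ∈ E(G2) ✓
  (6,8) → (φ(6),φ(8)) = (4,9) ∈ E(G2) ✓
  (7,8) → (φ(7),φ(8)) = (0,4) ∈ E(G2) ✓
  (7,11) → (φ(7),φ(11)) = (0,11) ∈ E(G2) ✓
  (8,9) → (φ(8),φ(9)) = (4,8) ∈ E(G2) ✓
  (8,10) → (φ(8),φ(10)) = (4,7) ∈ E(G2) ✓
  (9,11) → (φ(9),φ(11)) = (8,11) ∈ E(G2) ✓
All 26 edges of G1 map to edges of G2, and |E(G1)| = |E(G2)| = 26, so φ is a bijection on edges as well as vertices. Hence G1 ≅ G2.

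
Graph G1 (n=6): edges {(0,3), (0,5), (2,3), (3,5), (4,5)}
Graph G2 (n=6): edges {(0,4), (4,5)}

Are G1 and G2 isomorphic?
No, not isomorphic

The graphs are NOT isomorphic.

Connected components of G1: 2 component(s) with vertex sets [[1], [0, 2, 3, 4, 5]], sizes [1, 5].
Connected components of G2: 4 component(s) with vertex sets [[1], [2], [3], [0, 4, 5]], sizes [1, 1, 1, 3].
The number of connected components (and the multiset of component sizes) is an isomorphism invariant — an isomorphism maps each component of G1 bijectively onto a component of G2. Since G1 has 2 component(s) and G2 has 4, they cannot be isomorphic.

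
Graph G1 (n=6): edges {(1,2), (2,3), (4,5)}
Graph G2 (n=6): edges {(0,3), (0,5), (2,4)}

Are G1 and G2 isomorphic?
Yes, isomorphic

The graphs are isomorphic.
One valid mapping φ: V(G1) → V(G2): 0→1, 1→3, 2→0, 3→5, 4→2, 5→4

Verify φ preserves adjacency — for each edge of G1, its image is an edge of G2:
  (1,2) → (φ(1),φ(2)) = (0,3) ∈ E(G2) ✓
  (2,3) → (φ(2),φ(3)) = (0,5) ∈ E(G2) ✓
  (4,5) → (φ(4),φ(5)) = (2,4) ∈ E(G2) ✓
All 3 edges of G1 map to edges of G2, and |E(G1)| = |E(G2)| = 3, so φ is a bijection on edges as well as vertices. Hence G1 ≅ G2.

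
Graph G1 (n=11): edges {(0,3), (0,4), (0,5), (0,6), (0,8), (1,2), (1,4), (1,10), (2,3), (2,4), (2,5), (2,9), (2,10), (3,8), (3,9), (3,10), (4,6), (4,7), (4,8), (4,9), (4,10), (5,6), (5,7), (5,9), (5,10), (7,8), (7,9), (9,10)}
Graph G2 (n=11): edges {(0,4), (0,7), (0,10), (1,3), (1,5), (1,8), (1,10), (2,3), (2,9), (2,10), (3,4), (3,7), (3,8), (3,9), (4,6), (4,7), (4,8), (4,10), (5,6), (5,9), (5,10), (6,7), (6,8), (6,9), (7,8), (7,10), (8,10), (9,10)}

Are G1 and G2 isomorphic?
Yes, isomorphic

The graphs are isomorphic.
One valid mapping φ: V(G1) → V(G2): 0→9, 1→0, 2→4, 3→6, 4→10, 5→3, 6→2, 7→1, 8→5, 9→8, 10→7

Verify φ preserves adjacency — for each edge of G1, its image is an edge of G2:
  (0,3) → (φ(0),φ(3)) = (6,9) ∈ E(G2) ✓
  (0,4) → (φ(0),φ(4)) = (9,10) ∈ E(G2) ✓
  (0,5) → (φ(0),φ(5)) = (3,9) ∈ E(G2) ✓
  (0,6) → (φ(0),φ(6)) = (2,9) ∈ E(G2) ✓
  (0,8) → (φ(0),φ(8)) = (5,9) ∈ E(G2) ✓
  (1,2) → (φ(1),φ(2)) = (0,4) ∈ E(G2) ✓
  (1,4) → (φ(1),φ(4)) = (0,10) ∈ E(G2) ✓
  (1,10) → (φ(1),φ(10)) = (0,7) ∈ E(G2) ✓
  (2,3) → (φ(2),φ(3)) = (4,6) ∈ E(G2) ✓
  (2,4) → (φ(2),φ(4)) = (4,10) ∈ E(G2) ✓
  (2,5) → (φ(2),φ(5)) = (3,4) ∈ E(G2) ✓
  (2,9) → (φ(2),φ(9)) = (4,8) ∈ E(G2) ✓
  (2,10) → (φ(2),φ(10)) = (4,7) ∈ E(G2) ✓
  (3,8) → (φ(3),φ(8)) = (5,6) ∈ E(G2) ✓
  (3,9) → (φ(3),φ(9)) = (6,8) ∈ E(G2) ✓
  (3,10) → (φ(3),φ(10)) = (6,7) ∈ E(G2) ✓
  (4,6) → (φ(4),φ(6)) = (2,10) ∈ E(G2) ✓
  (4,7) → (φ(4),φ(7)) = (1,10) ∈ E(G2) ✓
  (4,8) → (φ(4),φ(8)) = (5,10) ∈ E(G2) ✓
  (4,9) → (φ(4),φ(9)) = (8,10) ∈ E(G2) ✓
  (4,10) → (φ(4),φ(10)) = (7,10) ∈ E(G2) ✓
  (5,6) → (φ(5),φ(6)) = (2,3) ∈ E(G2) ✓
  (5,7) → (φ(5),φ(7)) = (1,3) ∈ E(G2) ✓
  (5,9) → (φ(5),φ(9)) = (3,8) ∈ E(G2) ✓
  (5,10) → (φ(5),φ(10)) = (3,7) ∈ E(G2) ✓
  (7,8) → (φ(7),φ(8)) = (1,5) ∈ E(G2) ✓
  (7,9) → (φ(7),φ(9)) = (1,8) ∈ E(G2) ✓
  (9,10) → (φ(9),φ(10)) = (7,8) ∈ E(G2) ✓
All 28 edges of G1 map to edges of G2, and |E(G1)| = |E(G2)| = 28, so φ is a bijection on edges as well as vertices. Hence G1 ≅ G2.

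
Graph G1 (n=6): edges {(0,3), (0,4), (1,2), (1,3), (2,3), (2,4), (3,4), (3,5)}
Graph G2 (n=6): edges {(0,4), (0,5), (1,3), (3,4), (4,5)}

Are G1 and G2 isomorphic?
No, not isomorphic

The graphs are NOT isomorphic.

Connected components of G1: 1 component(s) with vertex sets [[0, 1, 2, 3, 4, 5]], sizes [6].
Connected components of G2: 2 component(s) with vertex sets [[2], [0, 1, 3, 4, 5]], sizes [1, 5].
The number of connected components (and the multiset of component sizes) is an isomorphism invariant — an isomorphism maps each component of G1 bijectively onto a component of G2. Since G1 has 1 component(s) and G2 has 2, they cannot be isomorphic.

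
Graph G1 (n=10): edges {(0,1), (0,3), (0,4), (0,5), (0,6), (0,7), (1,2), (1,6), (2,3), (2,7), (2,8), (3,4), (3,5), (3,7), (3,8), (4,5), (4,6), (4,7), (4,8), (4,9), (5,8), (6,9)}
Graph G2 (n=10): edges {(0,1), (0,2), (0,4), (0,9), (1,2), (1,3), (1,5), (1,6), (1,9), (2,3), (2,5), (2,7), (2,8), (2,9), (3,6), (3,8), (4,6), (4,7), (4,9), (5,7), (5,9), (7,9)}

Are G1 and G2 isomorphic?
Yes, isomorphic

The graphs are isomorphic.
One valid mapping φ: V(G1) → V(G2): 0→1, 1→6, 2→4, 3→9, 4→2, 5→5, 6→3, 7→0, 8→7, 9→8

Verify φ preserves adjacency — for each edge of G1, its image is an edge of G2:
  (0,1) → (φ(0),φ(1)) = (1,6) ∈ E(G2) ✓
  (0,3) → (φ(0),φ(3)) = (1,9) ∈ E(G2) ✓
  (0,4) → (φ(0),φ(4)) = (1,2) ∈ E(G2) ✓
  (0,5) → (φ(0),φ(5)) = (1,5) ∈ E(G2) ✓
  (0,6) → (φ(0),φ(6)) = (1,3) ∈ E(G2) ✓
  (0,7) → (φ(0),φ(7)) = (0,1) ∈ E(G2) ✓
  (1,2) → (φ(1),φ(2)) = (4,6) ∈ E(G2) ✓
  (1,6) → (φ(1),φ(6)) = (3,6) ∈ E(G2) ✓
  (2,3) → (φ(2),φ(3)) = (4,9) ∈ E(G2) ✓
  (2,7) → (φ(2),φ(7)) = (0,4) ∈ E(G2) ✓
  (2,8) → (φ(2),φ(8)) = (4,7) ∈ E(G2) ✓
  (3,4) → (φ(3),φ(4)) = (2,9) ∈ E(G2) ✓
  (3,5) → (φ(3),φ(5)) = (5,9) ∈ E(G2) ✓
  (3,7) → (φ(3),φ(7)) = (0,9) ∈ E(G2) ✓
  (3,8) → (φ(3),φ(8)) = (7,9) ∈ E(G2) ✓
  (4,5) → (φ(4),φ(5)) = (2,5) ∈ E(G2) ✓
  (4,6) → (φ(4),φ(6)) = (2,3) ∈ E(G2) ✓
  (4,7) → (φ(4),φ(7)) = (0,2) ∈ E(G2) ✓
  (4,8) → (φ(4),φ(8)) = (2,7) ∈ E(G2) ✓
  (4,9) → (φ(4),φ(9)) = (2,8) ∈ E(G2) ✓
  (5,8) → (φ(5),φ(8)) = (5,7) ∈ E(G2) ✓
  (6,9) → (φ(6),φ(9)) = (3,8) ∈ E(G2) ✓
All 22 edges of G1 map to edges of G2, and |E(G1)| = |E(G2)| = 22, so φ is a bijection on edges as well as vertices. Hence G1 ≅ G2.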